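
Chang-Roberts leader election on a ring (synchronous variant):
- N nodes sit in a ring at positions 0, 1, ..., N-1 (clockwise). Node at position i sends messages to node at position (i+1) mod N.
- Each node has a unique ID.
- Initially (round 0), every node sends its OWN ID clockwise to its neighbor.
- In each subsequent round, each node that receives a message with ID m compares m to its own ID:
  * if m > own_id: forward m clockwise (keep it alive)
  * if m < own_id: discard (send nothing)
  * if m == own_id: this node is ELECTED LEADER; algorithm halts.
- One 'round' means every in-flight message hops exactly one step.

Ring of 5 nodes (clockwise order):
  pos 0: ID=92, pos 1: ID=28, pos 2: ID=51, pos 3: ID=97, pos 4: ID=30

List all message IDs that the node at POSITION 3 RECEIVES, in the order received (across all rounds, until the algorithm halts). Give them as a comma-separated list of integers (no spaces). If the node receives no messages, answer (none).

Answer: 51,92,97

Derivation:
Round 1: pos1(id28) recv 92: fwd; pos2(id51) recv 28: drop; pos3(id97) recv 51: drop; pos4(id30) recv 97: fwd; pos0(id92) recv 30: drop
Round 2: pos2(id51) recv 92: fwd; pos0(id92) recv 97: fwd
Round 3: pos3(id97) recv 92: drop; pos1(id28) recv 97: fwd
Round 4: pos2(id51) recv 97: fwd
Round 5: pos3(id97) recv 97: ELECTED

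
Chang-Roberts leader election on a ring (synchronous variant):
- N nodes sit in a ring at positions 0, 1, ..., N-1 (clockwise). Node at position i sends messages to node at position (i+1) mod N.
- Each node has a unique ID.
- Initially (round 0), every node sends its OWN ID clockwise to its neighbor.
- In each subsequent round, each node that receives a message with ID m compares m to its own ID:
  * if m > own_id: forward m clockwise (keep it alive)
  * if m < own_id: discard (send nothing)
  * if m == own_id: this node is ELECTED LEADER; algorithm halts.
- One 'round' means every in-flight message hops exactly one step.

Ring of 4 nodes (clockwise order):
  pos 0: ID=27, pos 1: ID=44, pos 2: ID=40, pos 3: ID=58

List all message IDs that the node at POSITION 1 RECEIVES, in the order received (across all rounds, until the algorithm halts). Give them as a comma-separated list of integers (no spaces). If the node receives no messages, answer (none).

Answer: 27,58

Derivation:
Round 1: pos1(id44) recv 27: drop; pos2(id40) recv 44: fwd; pos3(id58) recv 40: drop; pos0(id27) recv 58: fwd
Round 2: pos3(id58) recv 44: drop; pos1(id44) recv 58: fwd
Round 3: pos2(id40) recv 58: fwd
Round 4: pos3(id58) recv 58: ELECTED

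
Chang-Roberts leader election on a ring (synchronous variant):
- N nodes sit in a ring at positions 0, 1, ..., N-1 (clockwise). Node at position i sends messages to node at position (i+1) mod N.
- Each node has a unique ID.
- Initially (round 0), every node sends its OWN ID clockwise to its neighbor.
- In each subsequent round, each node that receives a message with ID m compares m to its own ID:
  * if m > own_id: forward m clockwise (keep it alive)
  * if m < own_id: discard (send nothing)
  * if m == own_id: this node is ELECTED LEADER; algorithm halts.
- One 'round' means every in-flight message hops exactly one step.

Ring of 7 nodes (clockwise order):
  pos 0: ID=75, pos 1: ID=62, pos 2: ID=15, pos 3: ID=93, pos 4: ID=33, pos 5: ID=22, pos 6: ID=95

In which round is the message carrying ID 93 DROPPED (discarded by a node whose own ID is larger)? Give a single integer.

Answer: 3

Derivation:
Round 1: pos1(id62) recv 75: fwd; pos2(id15) recv 62: fwd; pos3(id93) recv 15: drop; pos4(id33) recv 93: fwd; pos5(id22) recv 33: fwd; pos6(id95) recv 22: drop; pos0(id75) recv 95: fwd
Round 2: pos2(id15) recv 75: fwd; pos3(id93) recv 62: drop; pos5(id22) recv 93: fwd; pos6(id95) recv 33: drop; pos1(id62) recv 95: fwd
Round 3: pos3(id93) recv 75: drop; pos6(id95) recv 93: drop; pos2(id15) recv 95: fwd
Round 4: pos3(id93) recv 95: fwd
Round 5: pos4(id33) recv 95: fwd
Round 6: pos5(id22) recv 95: fwd
Round 7: pos6(id95) recv 95: ELECTED
Message ID 93 originates at pos 3; dropped at pos 6 in round 3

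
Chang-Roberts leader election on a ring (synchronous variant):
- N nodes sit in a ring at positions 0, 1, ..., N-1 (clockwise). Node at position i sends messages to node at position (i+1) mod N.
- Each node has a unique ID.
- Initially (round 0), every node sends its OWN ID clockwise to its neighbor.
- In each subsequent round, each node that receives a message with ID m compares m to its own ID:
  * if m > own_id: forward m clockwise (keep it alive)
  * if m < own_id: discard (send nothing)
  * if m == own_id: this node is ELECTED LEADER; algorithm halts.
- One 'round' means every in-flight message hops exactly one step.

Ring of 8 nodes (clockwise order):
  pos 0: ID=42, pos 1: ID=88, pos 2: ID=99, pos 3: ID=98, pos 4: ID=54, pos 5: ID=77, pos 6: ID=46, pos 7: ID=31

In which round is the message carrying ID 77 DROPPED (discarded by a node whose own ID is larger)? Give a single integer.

Answer: 4

Derivation:
Round 1: pos1(id88) recv 42: drop; pos2(id99) recv 88: drop; pos3(id98) recv 99: fwd; pos4(id54) recv 98: fwd; pos5(id77) recv 54: drop; pos6(id46) recv 77: fwd; pos7(id31) recv 46: fwd; pos0(id42) recv 31: drop
Round 2: pos4(id54) recv 99: fwd; pos5(id77) recv 98: fwd; pos7(id31) recv 77: fwd; pos0(id42) recv 46: fwd
Round 3: pos5(id77) recv 99: fwd; pos6(id46) recv 98: fwd; pos0(id42) recv 77: fwd; pos1(id88) recv 46: drop
Round 4: pos6(id46) recv 99: fwd; pos7(id31) recv 98: fwd; pos1(id88) recv 77: drop
Round 5: pos7(id31) recv 99: fwd; pos0(id42) recv 98: fwd
Round 6: pos0(id42) recv 99: fwd; pos1(id88) recv 98: fwd
Round 7: pos1(id88) recv 99: fwd; pos2(id99) recv 98: drop
Round 8: pos2(id99) recv 99: ELECTED
Message ID 77 originates at pos 5; dropped at pos 1 in round 4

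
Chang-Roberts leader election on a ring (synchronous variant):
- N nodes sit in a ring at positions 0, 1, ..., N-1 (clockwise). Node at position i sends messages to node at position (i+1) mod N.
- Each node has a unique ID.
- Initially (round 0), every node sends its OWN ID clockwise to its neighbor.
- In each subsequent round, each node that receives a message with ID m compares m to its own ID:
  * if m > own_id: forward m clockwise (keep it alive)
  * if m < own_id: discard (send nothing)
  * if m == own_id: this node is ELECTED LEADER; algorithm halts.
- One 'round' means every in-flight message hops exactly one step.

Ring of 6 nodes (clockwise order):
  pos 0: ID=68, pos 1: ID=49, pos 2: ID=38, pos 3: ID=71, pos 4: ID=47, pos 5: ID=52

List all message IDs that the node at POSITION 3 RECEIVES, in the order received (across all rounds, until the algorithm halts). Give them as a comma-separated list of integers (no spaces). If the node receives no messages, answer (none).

Round 1: pos1(id49) recv 68: fwd; pos2(id38) recv 49: fwd; pos3(id71) recv 38: drop; pos4(id47) recv 71: fwd; pos5(id52) recv 47: drop; pos0(id68) recv 52: drop
Round 2: pos2(id38) recv 68: fwd; pos3(id71) recv 49: drop; pos5(id52) recv 71: fwd
Round 3: pos3(id71) recv 68: drop; pos0(id68) recv 71: fwd
Round 4: pos1(id49) recv 71: fwd
Round 5: pos2(id38) recv 71: fwd
Round 6: pos3(id71) recv 71: ELECTED

Answer: 38,49,68,71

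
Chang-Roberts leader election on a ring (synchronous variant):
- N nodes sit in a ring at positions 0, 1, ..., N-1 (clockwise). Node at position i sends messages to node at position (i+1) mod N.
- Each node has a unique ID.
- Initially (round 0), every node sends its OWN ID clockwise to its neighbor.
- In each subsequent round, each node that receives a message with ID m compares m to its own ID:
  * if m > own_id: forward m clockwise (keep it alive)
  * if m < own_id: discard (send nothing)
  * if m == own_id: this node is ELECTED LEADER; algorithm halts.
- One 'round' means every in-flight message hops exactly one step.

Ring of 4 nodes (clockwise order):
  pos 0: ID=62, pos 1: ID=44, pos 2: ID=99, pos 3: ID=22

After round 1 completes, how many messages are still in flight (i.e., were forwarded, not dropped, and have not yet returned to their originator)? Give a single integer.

Round 1: pos1(id44) recv 62: fwd; pos2(id99) recv 44: drop; pos3(id22) recv 99: fwd; pos0(id62) recv 22: drop
After round 1: 2 messages still in flight

Answer: 2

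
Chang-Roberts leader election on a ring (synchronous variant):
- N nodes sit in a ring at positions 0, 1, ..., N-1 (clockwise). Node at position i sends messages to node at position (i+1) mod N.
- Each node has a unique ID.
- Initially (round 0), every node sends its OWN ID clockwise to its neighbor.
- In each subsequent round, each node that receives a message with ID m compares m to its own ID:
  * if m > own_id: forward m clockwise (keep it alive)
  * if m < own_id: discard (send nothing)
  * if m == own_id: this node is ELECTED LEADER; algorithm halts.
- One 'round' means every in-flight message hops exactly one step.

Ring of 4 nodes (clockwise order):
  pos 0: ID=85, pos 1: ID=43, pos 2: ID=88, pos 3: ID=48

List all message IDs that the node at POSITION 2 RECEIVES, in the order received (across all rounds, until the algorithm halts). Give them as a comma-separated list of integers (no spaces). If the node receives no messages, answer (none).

Round 1: pos1(id43) recv 85: fwd; pos2(id88) recv 43: drop; pos3(id48) recv 88: fwd; pos0(id85) recv 48: drop
Round 2: pos2(id88) recv 85: drop; pos0(id85) recv 88: fwd
Round 3: pos1(id43) recv 88: fwd
Round 4: pos2(id88) recv 88: ELECTED

Answer: 43,85,88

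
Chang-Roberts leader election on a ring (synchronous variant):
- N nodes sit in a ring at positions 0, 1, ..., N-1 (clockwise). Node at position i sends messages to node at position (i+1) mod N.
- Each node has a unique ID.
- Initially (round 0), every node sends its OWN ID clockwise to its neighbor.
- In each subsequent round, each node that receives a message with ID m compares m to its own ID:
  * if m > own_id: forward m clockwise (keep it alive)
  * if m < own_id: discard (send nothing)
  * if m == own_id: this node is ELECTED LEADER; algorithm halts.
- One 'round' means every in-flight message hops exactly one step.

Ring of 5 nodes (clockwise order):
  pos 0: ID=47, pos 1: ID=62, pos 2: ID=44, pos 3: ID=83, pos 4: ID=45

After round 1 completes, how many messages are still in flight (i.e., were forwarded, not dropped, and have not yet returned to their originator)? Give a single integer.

Round 1: pos1(id62) recv 47: drop; pos2(id44) recv 62: fwd; pos3(id83) recv 44: drop; pos4(id45) recv 83: fwd; pos0(id47) recv 45: drop
After round 1: 2 messages still in flight

Answer: 2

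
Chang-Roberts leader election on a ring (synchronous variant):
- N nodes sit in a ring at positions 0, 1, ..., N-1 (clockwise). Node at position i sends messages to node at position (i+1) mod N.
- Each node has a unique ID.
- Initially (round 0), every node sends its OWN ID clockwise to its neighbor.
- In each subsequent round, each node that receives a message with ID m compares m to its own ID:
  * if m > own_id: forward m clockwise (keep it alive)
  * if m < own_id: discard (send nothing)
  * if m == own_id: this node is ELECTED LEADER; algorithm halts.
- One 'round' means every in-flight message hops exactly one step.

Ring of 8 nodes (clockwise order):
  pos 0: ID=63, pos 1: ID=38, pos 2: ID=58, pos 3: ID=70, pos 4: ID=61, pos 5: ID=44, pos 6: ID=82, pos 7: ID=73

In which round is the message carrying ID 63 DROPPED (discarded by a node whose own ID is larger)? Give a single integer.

Answer: 3

Derivation:
Round 1: pos1(id38) recv 63: fwd; pos2(id58) recv 38: drop; pos3(id70) recv 58: drop; pos4(id61) recv 70: fwd; pos5(id44) recv 61: fwd; pos6(id82) recv 44: drop; pos7(id73) recv 82: fwd; pos0(id63) recv 73: fwd
Round 2: pos2(id58) recv 63: fwd; pos5(id44) recv 70: fwd; pos6(id82) recv 61: drop; pos0(id63) recv 82: fwd; pos1(id38) recv 73: fwd
Round 3: pos3(id70) recv 63: drop; pos6(id82) recv 70: drop; pos1(id38) recv 82: fwd; pos2(id58) recv 73: fwd
Round 4: pos2(id58) recv 82: fwd; pos3(id70) recv 73: fwd
Round 5: pos3(id70) recv 82: fwd; pos4(id61) recv 73: fwd
Round 6: pos4(id61) recv 82: fwd; pos5(id44) recv 73: fwd
Round 7: pos5(id44) recv 82: fwd; pos6(id82) recv 73: drop
Round 8: pos6(id82) recv 82: ELECTED
Message ID 63 originates at pos 0; dropped at pos 3 in round 3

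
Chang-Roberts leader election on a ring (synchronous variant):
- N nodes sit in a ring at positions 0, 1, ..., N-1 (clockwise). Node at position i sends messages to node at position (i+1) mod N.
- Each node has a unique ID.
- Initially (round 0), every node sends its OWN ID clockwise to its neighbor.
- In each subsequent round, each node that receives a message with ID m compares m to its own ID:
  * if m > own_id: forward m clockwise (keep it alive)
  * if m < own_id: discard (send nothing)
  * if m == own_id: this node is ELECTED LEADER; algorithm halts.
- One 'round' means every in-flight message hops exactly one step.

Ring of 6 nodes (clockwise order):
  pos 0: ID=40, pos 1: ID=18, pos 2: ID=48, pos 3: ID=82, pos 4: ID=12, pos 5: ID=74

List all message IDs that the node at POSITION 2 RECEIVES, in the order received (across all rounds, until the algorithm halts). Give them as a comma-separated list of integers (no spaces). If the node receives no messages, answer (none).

Answer: 18,40,74,82

Derivation:
Round 1: pos1(id18) recv 40: fwd; pos2(id48) recv 18: drop; pos3(id82) recv 48: drop; pos4(id12) recv 82: fwd; pos5(id74) recv 12: drop; pos0(id40) recv 74: fwd
Round 2: pos2(id48) recv 40: drop; pos5(id74) recv 82: fwd; pos1(id18) recv 74: fwd
Round 3: pos0(id40) recv 82: fwd; pos2(id48) recv 74: fwd
Round 4: pos1(id18) recv 82: fwd; pos3(id82) recv 74: drop
Round 5: pos2(id48) recv 82: fwd
Round 6: pos3(id82) recv 82: ELECTED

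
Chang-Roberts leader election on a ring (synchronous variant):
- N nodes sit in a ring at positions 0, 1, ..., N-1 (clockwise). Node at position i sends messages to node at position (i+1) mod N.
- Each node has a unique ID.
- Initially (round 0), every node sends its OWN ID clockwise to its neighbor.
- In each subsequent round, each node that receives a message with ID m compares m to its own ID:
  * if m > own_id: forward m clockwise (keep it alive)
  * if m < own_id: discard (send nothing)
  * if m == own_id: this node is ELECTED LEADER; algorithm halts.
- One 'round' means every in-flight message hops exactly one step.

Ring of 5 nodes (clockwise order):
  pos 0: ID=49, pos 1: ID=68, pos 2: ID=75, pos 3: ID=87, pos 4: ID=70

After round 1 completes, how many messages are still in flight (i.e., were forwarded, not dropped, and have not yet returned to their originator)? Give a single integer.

Answer: 2

Derivation:
Round 1: pos1(id68) recv 49: drop; pos2(id75) recv 68: drop; pos3(id87) recv 75: drop; pos4(id70) recv 87: fwd; pos0(id49) recv 70: fwd
After round 1: 2 messages still in flight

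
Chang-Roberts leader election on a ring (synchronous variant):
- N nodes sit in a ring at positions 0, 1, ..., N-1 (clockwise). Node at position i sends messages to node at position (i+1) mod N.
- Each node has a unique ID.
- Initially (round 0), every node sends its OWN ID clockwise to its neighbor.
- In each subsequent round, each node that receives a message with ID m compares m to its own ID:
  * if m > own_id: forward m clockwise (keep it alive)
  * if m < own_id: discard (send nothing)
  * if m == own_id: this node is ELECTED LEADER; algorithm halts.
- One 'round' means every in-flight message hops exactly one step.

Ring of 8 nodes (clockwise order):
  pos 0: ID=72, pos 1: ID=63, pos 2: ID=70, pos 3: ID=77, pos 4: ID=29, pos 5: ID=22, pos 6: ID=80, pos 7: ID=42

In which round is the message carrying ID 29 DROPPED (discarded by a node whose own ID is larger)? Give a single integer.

Round 1: pos1(id63) recv 72: fwd; pos2(id70) recv 63: drop; pos3(id77) recv 70: drop; pos4(id29) recv 77: fwd; pos5(id22) recv 29: fwd; pos6(id80) recv 22: drop; pos7(id42) recv 80: fwd; pos0(id72) recv 42: drop
Round 2: pos2(id70) recv 72: fwd; pos5(id22) recv 77: fwd; pos6(id80) recv 29: drop; pos0(id72) recv 80: fwd
Round 3: pos3(id77) recv 72: drop; pos6(id80) recv 77: drop; pos1(id63) recv 80: fwd
Round 4: pos2(id70) recv 80: fwd
Round 5: pos3(id77) recv 80: fwd
Round 6: pos4(id29) recv 80: fwd
Round 7: pos5(id22) recv 80: fwd
Round 8: pos6(id80) recv 80: ELECTED
Message ID 29 originates at pos 4; dropped at pos 6 in round 2

Answer: 2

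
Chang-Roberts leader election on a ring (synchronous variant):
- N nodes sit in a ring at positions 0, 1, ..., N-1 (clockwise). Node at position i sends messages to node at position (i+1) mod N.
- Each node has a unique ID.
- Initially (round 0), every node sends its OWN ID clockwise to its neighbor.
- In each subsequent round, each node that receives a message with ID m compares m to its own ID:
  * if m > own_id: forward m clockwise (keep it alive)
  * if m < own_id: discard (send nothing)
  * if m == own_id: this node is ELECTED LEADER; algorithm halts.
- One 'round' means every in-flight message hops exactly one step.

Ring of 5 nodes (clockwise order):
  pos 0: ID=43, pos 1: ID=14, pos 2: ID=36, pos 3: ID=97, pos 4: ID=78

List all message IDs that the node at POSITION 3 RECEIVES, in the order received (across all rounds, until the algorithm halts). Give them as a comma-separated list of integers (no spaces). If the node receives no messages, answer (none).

Round 1: pos1(id14) recv 43: fwd; pos2(id36) recv 14: drop; pos3(id97) recv 36: drop; pos4(id78) recv 97: fwd; pos0(id43) recv 78: fwd
Round 2: pos2(id36) recv 43: fwd; pos0(id43) recv 97: fwd; pos1(id14) recv 78: fwd
Round 3: pos3(id97) recv 43: drop; pos1(id14) recv 97: fwd; pos2(id36) recv 78: fwd
Round 4: pos2(id36) recv 97: fwd; pos3(id97) recv 78: drop
Round 5: pos3(id97) recv 97: ELECTED

Answer: 36,43,78,97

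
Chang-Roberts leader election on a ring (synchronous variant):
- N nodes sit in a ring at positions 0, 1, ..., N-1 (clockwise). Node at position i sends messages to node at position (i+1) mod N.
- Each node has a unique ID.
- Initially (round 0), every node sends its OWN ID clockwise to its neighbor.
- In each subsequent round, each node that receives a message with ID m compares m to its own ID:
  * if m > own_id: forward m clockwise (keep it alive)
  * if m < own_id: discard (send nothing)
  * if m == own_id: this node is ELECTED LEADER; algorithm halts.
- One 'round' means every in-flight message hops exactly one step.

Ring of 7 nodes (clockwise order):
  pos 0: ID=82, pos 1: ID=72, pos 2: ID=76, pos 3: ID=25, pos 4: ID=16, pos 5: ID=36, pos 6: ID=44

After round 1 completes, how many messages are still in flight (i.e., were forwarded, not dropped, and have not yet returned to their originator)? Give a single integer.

Answer: 3

Derivation:
Round 1: pos1(id72) recv 82: fwd; pos2(id76) recv 72: drop; pos3(id25) recv 76: fwd; pos4(id16) recv 25: fwd; pos5(id36) recv 16: drop; pos6(id44) recv 36: drop; pos0(id82) recv 44: drop
After round 1: 3 messages still in flight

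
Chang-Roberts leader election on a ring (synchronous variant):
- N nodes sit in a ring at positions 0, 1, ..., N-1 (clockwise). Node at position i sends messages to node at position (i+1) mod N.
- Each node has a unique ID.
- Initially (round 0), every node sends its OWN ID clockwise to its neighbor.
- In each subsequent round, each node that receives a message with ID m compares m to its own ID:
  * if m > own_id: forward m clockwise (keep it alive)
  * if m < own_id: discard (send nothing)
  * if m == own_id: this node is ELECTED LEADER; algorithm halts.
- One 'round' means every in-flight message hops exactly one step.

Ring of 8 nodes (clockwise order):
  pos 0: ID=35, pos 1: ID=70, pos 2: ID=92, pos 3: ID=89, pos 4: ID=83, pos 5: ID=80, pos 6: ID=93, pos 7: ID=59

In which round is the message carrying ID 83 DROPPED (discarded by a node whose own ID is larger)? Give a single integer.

Answer: 2

Derivation:
Round 1: pos1(id70) recv 35: drop; pos2(id92) recv 70: drop; pos3(id89) recv 92: fwd; pos4(id83) recv 89: fwd; pos5(id80) recv 83: fwd; pos6(id93) recv 80: drop; pos7(id59) recv 93: fwd; pos0(id35) recv 59: fwd
Round 2: pos4(id83) recv 92: fwd; pos5(id80) recv 89: fwd; pos6(id93) recv 83: drop; pos0(id35) recv 93: fwd; pos1(id70) recv 59: drop
Round 3: pos5(id80) recv 92: fwd; pos6(id93) recv 89: drop; pos1(id70) recv 93: fwd
Round 4: pos6(id93) recv 92: drop; pos2(id92) recv 93: fwd
Round 5: pos3(id89) recv 93: fwd
Round 6: pos4(id83) recv 93: fwd
Round 7: pos5(id80) recv 93: fwd
Round 8: pos6(id93) recv 93: ELECTED
Message ID 83 originates at pos 4; dropped at pos 6 in round 2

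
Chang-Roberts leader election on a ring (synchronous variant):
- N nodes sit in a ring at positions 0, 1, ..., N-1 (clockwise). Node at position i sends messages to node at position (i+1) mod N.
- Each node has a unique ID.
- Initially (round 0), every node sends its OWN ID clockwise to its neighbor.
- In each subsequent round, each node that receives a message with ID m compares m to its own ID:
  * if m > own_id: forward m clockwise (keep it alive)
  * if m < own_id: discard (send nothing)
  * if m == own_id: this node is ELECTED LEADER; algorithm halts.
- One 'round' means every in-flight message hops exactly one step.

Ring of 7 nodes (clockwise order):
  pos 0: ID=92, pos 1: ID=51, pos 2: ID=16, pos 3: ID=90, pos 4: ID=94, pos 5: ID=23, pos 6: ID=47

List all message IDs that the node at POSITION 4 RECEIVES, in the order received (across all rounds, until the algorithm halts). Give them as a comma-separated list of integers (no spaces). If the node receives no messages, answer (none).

Answer: 90,92,94

Derivation:
Round 1: pos1(id51) recv 92: fwd; pos2(id16) recv 51: fwd; pos3(id90) recv 16: drop; pos4(id94) recv 90: drop; pos5(id23) recv 94: fwd; pos6(id47) recv 23: drop; pos0(id92) recv 47: drop
Round 2: pos2(id16) recv 92: fwd; pos3(id90) recv 51: drop; pos6(id47) recv 94: fwd
Round 3: pos3(id90) recv 92: fwd; pos0(id92) recv 94: fwd
Round 4: pos4(id94) recv 92: drop; pos1(id51) recv 94: fwd
Round 5: pos2(id16) recv 94: fwd
Round 6: pos3(id90) recv 94: fwd
Round 7: pos4(id94) recv 94: ELECTED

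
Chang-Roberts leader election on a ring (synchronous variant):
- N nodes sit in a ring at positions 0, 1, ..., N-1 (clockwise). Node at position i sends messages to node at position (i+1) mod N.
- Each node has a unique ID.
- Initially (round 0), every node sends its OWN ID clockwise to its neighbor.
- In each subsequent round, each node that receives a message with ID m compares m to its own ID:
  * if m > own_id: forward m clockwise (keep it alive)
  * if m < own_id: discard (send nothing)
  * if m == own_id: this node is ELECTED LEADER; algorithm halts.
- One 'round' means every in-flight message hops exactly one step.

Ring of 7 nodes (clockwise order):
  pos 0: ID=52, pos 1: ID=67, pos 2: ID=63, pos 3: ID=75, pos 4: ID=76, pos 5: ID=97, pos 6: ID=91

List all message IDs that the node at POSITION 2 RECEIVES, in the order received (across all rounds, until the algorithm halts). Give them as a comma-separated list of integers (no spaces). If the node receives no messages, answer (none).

Answer: 67,91,97

Derivation:
Round 1: pos1(id67) recv 52: drop; pos2(id63) recv 67: fwd; pos3(id75) recv 63: drop; pos4(id76) recv 75: drop; pos5(id97) recv 76: drop; pos6(id91) recv 97: fwd; pos0(id52) recv 91: fwd
Round 2: pos3(id75) recv 67: drop; pos0(id52) recv 97: fwd; pos1(id67) recv 91: fwd
Round 3: pos1(id67) recv 97: fwd; pos2(id63) recv 91: fwd
Round 4: pos2(id63) recv 97: fwd; pos3(id75) recv 91: fwd
Round 5: pos3(id75) recv 97: fwd; pos4(id76) recv 91: fwd
Round 6: pos4(id76) recv 97: fwd; pos5(id97) recv 91: drop
Round 7: pos5(id97) recv 97: ELECTED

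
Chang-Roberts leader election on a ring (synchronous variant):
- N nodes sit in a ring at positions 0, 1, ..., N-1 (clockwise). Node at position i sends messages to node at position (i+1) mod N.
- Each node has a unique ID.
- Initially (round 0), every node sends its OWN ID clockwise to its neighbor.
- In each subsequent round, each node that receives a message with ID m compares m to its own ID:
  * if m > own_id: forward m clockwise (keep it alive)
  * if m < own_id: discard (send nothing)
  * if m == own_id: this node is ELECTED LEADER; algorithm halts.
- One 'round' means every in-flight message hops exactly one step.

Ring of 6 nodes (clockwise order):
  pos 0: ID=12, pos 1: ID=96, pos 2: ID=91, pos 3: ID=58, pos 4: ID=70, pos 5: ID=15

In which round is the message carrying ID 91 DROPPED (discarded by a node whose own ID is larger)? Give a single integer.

Round 1: pos1(id96) recv 12: drop; pos2(id91) recv 96: fwd; pos3(id58) recv 91: fwd; pos4(id70) recv 58: drop; pos5(id15) recv 70: fwd; pos0(id12) recv 15: fwd
Round 2: pos3(id58) recv 96: fwd; pos4(id70) recv 91: fwd; pos0(id12) recv 70: fwd; pos1(id96) recv 15: drop
Round 3: pos4(id70) recv 96: fwd; pos5(id15) recv 91: fwd; pos1(id96) recv 70: drop
Round 4: pos5(id15) recv 96: fwd; pos0(id12) recv 91: fwd
Round 5: pos0(id12) recv 96: fwd; pos1(id96) recv 91: drop
Round 6: pos1(id96) recv 96: ELECTED
Message ID 91 originates at pos 2; dropped at pos 1 in round 5

Answer: 5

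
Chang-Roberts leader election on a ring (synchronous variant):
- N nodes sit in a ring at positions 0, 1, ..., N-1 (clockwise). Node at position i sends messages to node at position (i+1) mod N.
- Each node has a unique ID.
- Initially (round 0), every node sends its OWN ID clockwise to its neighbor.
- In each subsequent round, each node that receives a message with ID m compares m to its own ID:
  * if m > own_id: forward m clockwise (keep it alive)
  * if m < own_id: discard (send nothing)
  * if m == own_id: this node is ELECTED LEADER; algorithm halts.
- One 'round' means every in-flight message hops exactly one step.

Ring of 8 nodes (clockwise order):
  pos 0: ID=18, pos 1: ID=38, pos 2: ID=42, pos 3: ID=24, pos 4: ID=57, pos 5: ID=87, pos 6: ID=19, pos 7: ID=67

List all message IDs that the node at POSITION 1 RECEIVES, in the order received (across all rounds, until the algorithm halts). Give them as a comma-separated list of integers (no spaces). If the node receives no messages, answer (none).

Answer: 18,67,87

Derivation:
Round 1: pos1(id38) recv 18: drop; pos2(id42) recv 38: drop; pos3(id24) recv 42: fwd; pos4(id57) recv 24: drop; pos5(id87) recv 57: drop; pos6(id19) recv 87: fwd; pos7(id67) recv 19: drop; pos0(id18) recv 67: fwd
Round 2: pos4(id57) recv 42: drop; pos7(id67) recv 87: fwd; pos1(id38) recv 67: fwd
Round 3: pos0(id18) recv 87: fwd; pos2(id42) recv 67: fwd
Round 4: pos1(id38) recv 87: fwd; pos3(id24) recv 67: fwd
Round 5: pos2(id42) recv 87: fwd; pos4(id57) recv 67: fwd
Round 6: pos3(id24) recv 87: fwd; pos5(id87) recv 67: drop
Round 7: pos4(id57) recv 87: fwd
Round 8: pos5(id87) recv 87: ELECTED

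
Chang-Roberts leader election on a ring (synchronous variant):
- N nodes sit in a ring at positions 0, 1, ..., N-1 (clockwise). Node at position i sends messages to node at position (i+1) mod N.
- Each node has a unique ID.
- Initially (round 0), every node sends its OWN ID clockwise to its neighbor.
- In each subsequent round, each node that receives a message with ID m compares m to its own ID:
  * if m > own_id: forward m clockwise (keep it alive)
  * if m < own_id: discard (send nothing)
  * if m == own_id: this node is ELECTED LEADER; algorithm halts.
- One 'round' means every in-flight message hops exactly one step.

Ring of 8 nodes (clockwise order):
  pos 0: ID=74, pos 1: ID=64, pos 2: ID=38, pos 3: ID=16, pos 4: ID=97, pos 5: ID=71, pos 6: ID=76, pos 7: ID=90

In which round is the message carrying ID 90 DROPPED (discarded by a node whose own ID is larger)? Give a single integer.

Answer: 5

Derivation:
Round 1: pos1(id64) recv 74: fwd; pos2(id38) recv 64: fwd; pos3(id16) recv 38: fwd; pos4(id97) recv 16: drop; pos5(id71) recv 97: fwd; pos6(id76) recv 71: drop; pos7(id90) recv 76: drop; pos0(id74) recv 90: fwd
Round 2: pos2(id38) recv 74: fwd; pos3(id16) recv 64: fwd; pos4(id97) recv 38: drop; pos6(id76) recv 97: fwd; pos1(id64) recv 90: fwd
Round 3: pos3(id16) recv 74: fwd; pos4(id97) recv 64: drop; pos7(id90) recv 97: fwd; pos2(id38) recv 90: fwd
Round 4: pos4(id97) recv 74: drop; pos0(id74) recv 97: fwd; pos3(id16) recv 90: fwd
Round 5: pos1(id64) recv 97: fwd; pos4(id97) recv 90: drop
Round 6: pos2(id38) recv 97: fwd
Round 7: pos3(id16) recv 97: fwd
Round 8: pos4(id97) recv 97: ELECTED
Message ID 90 originates at pos 7; dropped at pos 4 in round 5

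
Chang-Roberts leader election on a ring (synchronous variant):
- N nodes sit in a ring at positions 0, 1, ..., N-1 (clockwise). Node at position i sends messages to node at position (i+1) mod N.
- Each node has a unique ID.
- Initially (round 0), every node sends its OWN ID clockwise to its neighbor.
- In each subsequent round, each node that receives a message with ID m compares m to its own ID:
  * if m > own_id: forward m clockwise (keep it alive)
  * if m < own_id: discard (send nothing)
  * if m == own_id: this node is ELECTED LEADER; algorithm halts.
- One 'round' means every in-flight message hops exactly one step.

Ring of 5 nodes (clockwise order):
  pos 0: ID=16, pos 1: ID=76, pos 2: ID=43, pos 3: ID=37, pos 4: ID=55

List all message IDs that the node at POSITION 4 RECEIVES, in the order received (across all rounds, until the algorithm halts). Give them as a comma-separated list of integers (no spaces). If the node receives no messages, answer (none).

Answer: 37,43,76

Derivation:
Round 1: pos1(id76) recv 16: drop; pos2(id43) recv 76: fwd; pos3(id37) recv 43: fwd; pos4(id55) recv 37: drop; pos0(id16) recv 55: fwd
Round 2: pos3(id37) recv 76: fwd; pos4(id55) recv 43: drop; pos1(id76) recv 55: drop
Round 3: pos4(id55) recv 76: fwd
Round 4: pos0(id16) recv 76: fwd
Round 5: pos1(id76) recv 76: ELECTED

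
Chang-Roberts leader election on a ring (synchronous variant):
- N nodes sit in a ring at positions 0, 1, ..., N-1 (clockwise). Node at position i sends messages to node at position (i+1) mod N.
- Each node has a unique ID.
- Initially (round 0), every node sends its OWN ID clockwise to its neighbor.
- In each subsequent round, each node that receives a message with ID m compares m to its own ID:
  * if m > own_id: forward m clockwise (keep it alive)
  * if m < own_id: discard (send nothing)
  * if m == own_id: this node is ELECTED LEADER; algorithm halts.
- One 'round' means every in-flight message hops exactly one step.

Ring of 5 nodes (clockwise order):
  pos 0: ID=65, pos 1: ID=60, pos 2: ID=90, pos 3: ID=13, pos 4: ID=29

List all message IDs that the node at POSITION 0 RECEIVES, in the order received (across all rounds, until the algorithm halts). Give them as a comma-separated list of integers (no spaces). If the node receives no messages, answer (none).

Round 1: pos1(id60) recv 65: fwd; pos2(id90) recv 60: drop; pos3(id13) recv 90: fwd; pos4(id29) recv 13: drop; pos0(id65) recv 29: drop
Round 2: pos2(id90) recv 65: drop; pos4(id29) recv 90: fwd
Round 3: pos0(id65) recv 90: fwd
Round 4: pos1(id60) recv 90: fwd
Round 5: pos2(id90) recv 90: ELECTED

Answer: 29,90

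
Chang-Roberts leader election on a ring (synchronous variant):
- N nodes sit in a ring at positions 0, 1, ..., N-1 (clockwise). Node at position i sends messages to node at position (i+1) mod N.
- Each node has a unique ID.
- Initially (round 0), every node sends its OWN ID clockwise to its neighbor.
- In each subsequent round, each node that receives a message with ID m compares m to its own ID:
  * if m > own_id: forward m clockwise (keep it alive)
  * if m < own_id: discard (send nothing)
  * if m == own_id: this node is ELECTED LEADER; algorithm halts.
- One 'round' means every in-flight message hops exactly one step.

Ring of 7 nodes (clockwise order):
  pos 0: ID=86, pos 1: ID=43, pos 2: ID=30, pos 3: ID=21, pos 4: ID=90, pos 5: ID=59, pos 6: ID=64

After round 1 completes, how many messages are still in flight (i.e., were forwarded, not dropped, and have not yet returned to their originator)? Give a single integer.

Answer: 4

Derivation:
Round 1: pos1(id43) recv 86: fwd; pos2(id30) recv 43: fwd; pos3(id21) recv 30: fwd; pos4(id90) recv 21: drop; pos5(id59) recv 90: fwd; pos6(id64) recv 59: drop; pos0(id86) recv 64: drop
After round 1: 4 messages still in flight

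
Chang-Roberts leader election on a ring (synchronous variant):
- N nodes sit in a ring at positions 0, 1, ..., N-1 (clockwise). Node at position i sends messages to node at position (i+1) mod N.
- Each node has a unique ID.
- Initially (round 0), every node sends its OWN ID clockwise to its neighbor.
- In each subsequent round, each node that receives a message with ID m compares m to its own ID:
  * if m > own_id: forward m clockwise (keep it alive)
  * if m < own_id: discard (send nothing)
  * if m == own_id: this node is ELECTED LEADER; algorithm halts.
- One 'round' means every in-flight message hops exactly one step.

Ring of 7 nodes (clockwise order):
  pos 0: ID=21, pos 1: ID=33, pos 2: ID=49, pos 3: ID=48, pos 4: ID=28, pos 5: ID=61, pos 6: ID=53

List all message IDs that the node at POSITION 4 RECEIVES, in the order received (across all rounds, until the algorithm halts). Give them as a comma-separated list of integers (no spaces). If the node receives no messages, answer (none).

Answer: 48,49,53,61

Derivation:
Round 1: pos1(id33) recv 21: drop; pos2(id49) recv 33: drop; pos3(id48) recv 49: fwd; pos4(id28) recv 48: fwd; pos5(id61) recv 28: drop; pos6(id53) recv 61: fwd; pos0(id21) recv 53: fwd
Round 2: pos4(id28) recv 49: fwd; pos5(id61) recv 48: drop; pos0(id21) recv 61: fwd; pos1(id33) recv 53: fwd
Round 3: pos5(id61) recv 49: drop; pos1(id33) recv 61: fwd; pos2(id49) recv 53: fwd
Round 4: pos2(id49) recv 61: fwd; pos3(id48) recv 53: fwd
Round 5: pos3(id48) recv 61: fwd; pos4(id28) recv 53: fwd
Round 6: pos4(id28) recv 61: fwd; pos5(id61) recv 53: drop
Round 7: pos5(id61) recv 61: ELECTED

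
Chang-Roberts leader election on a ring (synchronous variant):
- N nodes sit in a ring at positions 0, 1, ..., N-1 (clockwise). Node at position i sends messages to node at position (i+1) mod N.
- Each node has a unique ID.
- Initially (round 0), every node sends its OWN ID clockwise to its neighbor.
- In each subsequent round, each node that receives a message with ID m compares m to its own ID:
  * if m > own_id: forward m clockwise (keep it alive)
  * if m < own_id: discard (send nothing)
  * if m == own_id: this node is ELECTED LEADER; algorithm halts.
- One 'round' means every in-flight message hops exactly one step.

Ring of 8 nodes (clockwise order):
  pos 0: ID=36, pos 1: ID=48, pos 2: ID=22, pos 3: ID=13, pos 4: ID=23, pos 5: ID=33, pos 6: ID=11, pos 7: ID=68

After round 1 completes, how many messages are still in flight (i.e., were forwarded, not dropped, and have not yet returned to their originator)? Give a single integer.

Round 1: pos1(id48) recv 36: drop; pos2(id22) recv 48: fwd; pos3(id13) recv 22: fwd; pos4(id23) recv 13: drop; pos5(id33) recv 23: drop; pos6(id11) recv 33: fwd; pos7(id68) recv 11: drop; pos0(id36) recv 68: fwd
After round 1: 4 messages still in flight

Answer: 4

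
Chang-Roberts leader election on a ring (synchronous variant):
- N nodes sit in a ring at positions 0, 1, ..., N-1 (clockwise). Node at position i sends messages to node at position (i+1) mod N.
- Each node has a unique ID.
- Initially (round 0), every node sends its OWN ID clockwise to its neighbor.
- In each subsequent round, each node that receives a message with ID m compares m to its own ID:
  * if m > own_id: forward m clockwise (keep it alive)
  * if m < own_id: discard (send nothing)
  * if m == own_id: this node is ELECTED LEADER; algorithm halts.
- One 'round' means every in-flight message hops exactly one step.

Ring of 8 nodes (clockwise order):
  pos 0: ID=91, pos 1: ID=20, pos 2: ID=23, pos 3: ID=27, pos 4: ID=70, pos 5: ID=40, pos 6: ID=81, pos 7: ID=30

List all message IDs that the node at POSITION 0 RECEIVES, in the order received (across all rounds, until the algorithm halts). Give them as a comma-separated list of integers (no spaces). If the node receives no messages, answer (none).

Answer: 30,81,91

Derivation:
Round 1: pos1(id20) recv 91: fwd; pos2(id23) recv 20: drop; pos3(id27) recv 23: drop; pos4(id70) recv 27: drop; pos5(id40) recv 70: fwd; pos6(id81) recv 40: drop; pos7(id30) recv 81: fwd; pos0(id91) recv 30: drop
Round 2: pos2(id23) recv 91: fwd; pos6(id81) recv 70: drop; pos0(id91) recv 81: drop
Round 3: pos3(id27) recv 91: fwd
Round 4: pos4(id70) recv 91: fwd
Round 5: pos5(id40) recv 91: fwd
Round 6: pos6(id81) recv 91: fwd
Round 7: pos7(id30) recv 91: fwd
Round 8: pos0(id91) recv 91: ELECTED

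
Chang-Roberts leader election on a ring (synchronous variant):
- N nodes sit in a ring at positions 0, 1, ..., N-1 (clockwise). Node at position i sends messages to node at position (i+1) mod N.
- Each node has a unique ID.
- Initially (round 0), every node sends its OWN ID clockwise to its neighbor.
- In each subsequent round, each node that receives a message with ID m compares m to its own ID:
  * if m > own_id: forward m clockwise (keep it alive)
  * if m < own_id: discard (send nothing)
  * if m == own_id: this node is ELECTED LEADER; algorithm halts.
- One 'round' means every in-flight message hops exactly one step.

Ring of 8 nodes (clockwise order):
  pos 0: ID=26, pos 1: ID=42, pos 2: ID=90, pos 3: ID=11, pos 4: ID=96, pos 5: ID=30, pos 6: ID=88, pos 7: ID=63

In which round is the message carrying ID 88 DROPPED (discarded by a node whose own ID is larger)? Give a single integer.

Round 1: pos1(id42) recv 26: drop; pos2(id90) recv 42: drop; pos3(id11) recv 90: fwd; pos4(id96) recv 11: drop; pos5(id30) recv 96: fwd; pos6(id88) recv 30: drop; pos7(id63) recv 88: fwd; pos0(id26) recv 63: fwd
Round 2: pos4(id96) recv 90: drop; pos6(id88) recv 96: fwd; pos0(id26) recv 88: fwd; pos1(id42) recv 63: fwd
Round 3: pos7(id63) recv 96: fwd; pos1(id42) recv 88: fwd; pos2(id90) recv 63: drop
Round 4: pos0(id26) recv 96: fwd; pos2(id90) recv 88: drop
Round 5: pos1(id42) recv 96: fwd
Round 6: pos2(id90) recv 96: fwd
Round 7: pos3(id11) recv 96: fwd
Round 8: pos4(id96) recv 96: ELECTED
Message ID 88 originates at pos 6; dropped at pos 2 in round 4

Answer: 4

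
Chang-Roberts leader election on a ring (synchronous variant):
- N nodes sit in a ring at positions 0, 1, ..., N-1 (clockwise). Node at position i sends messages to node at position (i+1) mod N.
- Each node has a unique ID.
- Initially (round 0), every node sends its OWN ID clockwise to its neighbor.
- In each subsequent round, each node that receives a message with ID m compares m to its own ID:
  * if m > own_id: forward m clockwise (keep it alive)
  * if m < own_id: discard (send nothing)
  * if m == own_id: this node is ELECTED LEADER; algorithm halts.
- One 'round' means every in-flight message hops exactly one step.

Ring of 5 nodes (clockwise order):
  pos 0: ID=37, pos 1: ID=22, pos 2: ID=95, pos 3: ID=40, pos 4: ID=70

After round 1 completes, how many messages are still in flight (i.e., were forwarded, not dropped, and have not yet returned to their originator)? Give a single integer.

Answer: 3

Derivation:
Round 1: pos1(id22) recv 37: fwd; pos2(id95) recv 22: drop; pos3(id40) recv 95: fwd; pos4(id70) recv 40: drop; pos0(id37) recv 70: fwd
After round 1: 3 messages still in flight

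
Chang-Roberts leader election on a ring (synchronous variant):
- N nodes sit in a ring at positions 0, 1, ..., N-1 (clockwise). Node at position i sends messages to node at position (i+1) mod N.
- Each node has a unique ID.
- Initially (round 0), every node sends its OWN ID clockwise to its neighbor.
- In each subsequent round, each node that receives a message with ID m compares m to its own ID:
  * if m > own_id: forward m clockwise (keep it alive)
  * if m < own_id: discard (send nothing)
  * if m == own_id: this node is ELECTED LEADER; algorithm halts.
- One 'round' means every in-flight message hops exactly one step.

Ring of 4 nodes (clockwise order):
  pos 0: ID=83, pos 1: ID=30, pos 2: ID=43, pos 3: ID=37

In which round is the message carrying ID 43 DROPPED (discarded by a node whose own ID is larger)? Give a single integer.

Answer: 2

Derivation:
Round 1: pos1(id30) recv 83: fwd; pos2(id43) recv 30: drop; pos3(id37) recv 43: fwd; pos0(id83) recv 37: drop
Round 2: pos2(id43) recv 83: fwd; pos0(id83) recv 43: drop
Round 3: pos3(id37) recv 83: fwd
Round 4: pos0(id83) recv 83: ELECTED
Message ID 43 originates at pos 2; dropped at pos 0 in round 2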